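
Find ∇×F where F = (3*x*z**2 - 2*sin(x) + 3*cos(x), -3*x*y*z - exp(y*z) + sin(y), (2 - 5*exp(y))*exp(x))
(3*x*y + y*exp(y*z) - 5*exp(x + y), 6*x*z + (5*exp(y) - 2)*exp(x), -3*y*z)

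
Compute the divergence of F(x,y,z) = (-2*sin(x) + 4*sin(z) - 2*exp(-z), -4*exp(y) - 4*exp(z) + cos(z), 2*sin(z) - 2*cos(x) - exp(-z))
-4*exp(y) - 2*cos(x) + 2*cos(z) + exp(-z)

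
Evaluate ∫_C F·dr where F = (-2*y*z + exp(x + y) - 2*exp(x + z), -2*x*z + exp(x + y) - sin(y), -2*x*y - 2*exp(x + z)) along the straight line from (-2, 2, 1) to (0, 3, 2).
-2*exp(2) - 9 + cos(3) - cos(2) + 2*exp(-1) + exp(3)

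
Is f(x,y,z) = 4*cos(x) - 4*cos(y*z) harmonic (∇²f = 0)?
No, ∇²f = 4*y**2*cos(y*z) + 4*z**2*cos(y*z) - 4*cos(x)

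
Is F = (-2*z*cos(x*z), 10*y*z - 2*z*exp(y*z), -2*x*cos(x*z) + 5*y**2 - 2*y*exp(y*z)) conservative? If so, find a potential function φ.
Yes, F is conservative. φ = 5*y**2*z - 2*exp(y*z) - 2*sin(x*z)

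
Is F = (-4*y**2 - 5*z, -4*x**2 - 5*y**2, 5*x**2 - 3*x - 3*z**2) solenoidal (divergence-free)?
No, ∇·F = -10*y - 6*z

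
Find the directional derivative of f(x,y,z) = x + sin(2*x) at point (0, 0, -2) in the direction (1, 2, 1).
sqrt(6)/2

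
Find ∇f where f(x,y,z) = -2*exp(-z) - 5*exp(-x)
(5*exp(-x), 0, 2*exp(-z))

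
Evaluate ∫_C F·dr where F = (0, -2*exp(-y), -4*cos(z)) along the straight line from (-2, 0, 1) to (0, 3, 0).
-2 + 2*exp(-3) + 4*sin(1)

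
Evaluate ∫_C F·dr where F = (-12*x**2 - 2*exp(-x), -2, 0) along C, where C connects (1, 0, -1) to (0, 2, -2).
2 - 2*exp(-1)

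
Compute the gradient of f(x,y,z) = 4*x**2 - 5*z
(8*x, 0, -5)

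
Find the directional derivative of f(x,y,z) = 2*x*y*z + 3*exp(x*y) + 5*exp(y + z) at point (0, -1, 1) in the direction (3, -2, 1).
-10*sqrt(14)/7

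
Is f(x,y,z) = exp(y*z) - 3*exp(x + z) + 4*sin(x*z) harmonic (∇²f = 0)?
No, ∇²f = -4*x**2*sin(x*z) + y**2*exp(y*z) + z**2*exp(y*z) - 4*z**2*sin(x*z) - 6*exp(x + z)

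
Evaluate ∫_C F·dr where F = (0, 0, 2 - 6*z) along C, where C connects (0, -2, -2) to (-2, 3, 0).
16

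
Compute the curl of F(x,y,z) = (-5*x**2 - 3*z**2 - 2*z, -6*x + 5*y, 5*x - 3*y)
(-3, -6*z - 7, -6)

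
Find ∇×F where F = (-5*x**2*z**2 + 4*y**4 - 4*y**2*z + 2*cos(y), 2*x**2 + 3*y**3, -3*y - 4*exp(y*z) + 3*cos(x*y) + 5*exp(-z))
(-3*x*sin(x*y) - 4*z*exp(y*z) - 3, -10*x**2*z - 4*y**2 + 3*y*sin(x*y), 4*x - 16*y**3 + 8*y*z + 2*sin(y))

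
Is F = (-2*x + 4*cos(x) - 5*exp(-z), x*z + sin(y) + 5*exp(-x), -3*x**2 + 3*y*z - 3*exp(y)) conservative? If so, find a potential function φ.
No, ∇×F = (-x + 3*z - 3*exp(y), 6*x + 5*exp(-z), z - 5*exp(-x)) ≠ 0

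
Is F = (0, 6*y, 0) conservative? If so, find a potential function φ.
Yes, F is conservative. φ = 3*y**2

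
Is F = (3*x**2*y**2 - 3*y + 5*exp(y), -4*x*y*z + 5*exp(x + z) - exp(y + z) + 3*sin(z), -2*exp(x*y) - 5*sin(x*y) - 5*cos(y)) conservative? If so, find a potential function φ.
No, ∇×F = (4*x*y - 2*x*exp(x*y) - 5*x*cos(x*y) - 5*exp(x + z) + exp(y + z) + 5*sin(y) - 3*cos(z), y*(2*exp(x*y) + 5*cos(x*y)), -6*x**2*y - 4*y*z - 5*exp(y) + 5*exp(x + z) + 3) ≠ 0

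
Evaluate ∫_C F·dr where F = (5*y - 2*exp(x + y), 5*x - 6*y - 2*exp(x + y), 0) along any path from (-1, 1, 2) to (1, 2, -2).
8 - 2*exp(3)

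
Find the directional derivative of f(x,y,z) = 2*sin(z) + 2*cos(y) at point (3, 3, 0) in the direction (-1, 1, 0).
-sqrt(2)*sin(3)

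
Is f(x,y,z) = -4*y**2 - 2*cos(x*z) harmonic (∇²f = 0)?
No, ∇²f = 2*x**2*cos(x*z) + 2*z**2*cos(x*z) - 8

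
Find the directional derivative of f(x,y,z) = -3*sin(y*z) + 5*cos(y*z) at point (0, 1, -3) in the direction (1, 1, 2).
sqrt(6)*(3*cos(3) - 5*sin(3))/6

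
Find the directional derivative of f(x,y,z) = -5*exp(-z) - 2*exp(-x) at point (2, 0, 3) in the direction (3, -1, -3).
3*sqrt(19)*(-5 + 2*E)*exp(-3)/19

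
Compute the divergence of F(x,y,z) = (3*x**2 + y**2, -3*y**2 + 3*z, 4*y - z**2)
6*x - 6*y - 2*z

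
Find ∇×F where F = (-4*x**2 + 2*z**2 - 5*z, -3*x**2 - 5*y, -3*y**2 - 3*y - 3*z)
(-6*y - 3, 4*z - 5, -6*x)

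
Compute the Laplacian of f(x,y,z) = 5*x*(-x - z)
-10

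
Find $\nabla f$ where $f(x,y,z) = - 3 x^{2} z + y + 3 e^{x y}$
(-6*x*z + 3*y*exp(x*y), 3*x*exp(x*y) + 1, -3*x**2)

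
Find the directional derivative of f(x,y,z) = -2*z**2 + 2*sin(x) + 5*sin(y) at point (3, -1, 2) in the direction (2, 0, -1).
4*sqrt(5)*(cos(3) + 2)/5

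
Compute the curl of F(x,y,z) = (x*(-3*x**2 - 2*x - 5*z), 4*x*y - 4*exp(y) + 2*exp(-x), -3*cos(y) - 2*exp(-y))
(3*sin(y) + 2*exp(-y), -5*x, 4*y - 2*exp(-x))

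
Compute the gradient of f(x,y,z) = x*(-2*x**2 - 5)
(-6*x**2 - 5, 0, 0)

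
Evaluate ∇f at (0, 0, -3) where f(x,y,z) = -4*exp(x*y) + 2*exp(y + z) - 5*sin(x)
(-5, 2*exp(-3), 2*exp(-3))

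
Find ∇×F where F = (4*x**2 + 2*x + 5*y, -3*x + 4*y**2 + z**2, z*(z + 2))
(-2*z, 0, -8)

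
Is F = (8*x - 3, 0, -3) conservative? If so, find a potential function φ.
Yes, F is conservative. φ = 4*x**2 - 3*x - 3*z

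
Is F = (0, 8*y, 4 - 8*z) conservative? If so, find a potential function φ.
Yes, F is conservative. φ = 4*y**2 - 4*z**2 + 4*z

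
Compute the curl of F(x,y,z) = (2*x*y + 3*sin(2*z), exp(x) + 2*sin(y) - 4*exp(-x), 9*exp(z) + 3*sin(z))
(0, 6*cos(2*z), -2*x + exp(x) + 4*exp(-x))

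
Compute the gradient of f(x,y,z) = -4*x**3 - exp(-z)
(-12*x**2, 0, exp(-z))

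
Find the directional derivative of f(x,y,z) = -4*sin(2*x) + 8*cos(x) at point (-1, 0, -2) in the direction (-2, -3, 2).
16*sqrt(17)*(-sin(1) + cos(2))/17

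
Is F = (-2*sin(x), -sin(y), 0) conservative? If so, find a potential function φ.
Yes, F is conservative. φ = 2*cos(x) + cos(y)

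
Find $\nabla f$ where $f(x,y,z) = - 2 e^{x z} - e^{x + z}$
(-2*z*exp(x*z) - exp(x + z), 0, -2*x*exp(x*z) - exp(x + z))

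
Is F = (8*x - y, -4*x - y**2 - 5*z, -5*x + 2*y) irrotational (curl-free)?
No, ∇×F = (7, 5, -3)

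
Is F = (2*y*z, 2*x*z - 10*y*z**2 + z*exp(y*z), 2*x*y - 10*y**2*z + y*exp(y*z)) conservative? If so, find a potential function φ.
Yes, F is conservative. φ = 2*x*y*z - 5*y**2*z**2 + exp(y*z)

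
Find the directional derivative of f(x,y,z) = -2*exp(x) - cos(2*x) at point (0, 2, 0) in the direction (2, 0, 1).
-4*sqrt(5)/5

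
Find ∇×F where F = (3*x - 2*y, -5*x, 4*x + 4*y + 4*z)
(4, -4, -3)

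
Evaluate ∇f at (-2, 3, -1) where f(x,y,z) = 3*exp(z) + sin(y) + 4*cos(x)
(4*sin(2), cos(3), 3*exp(-1))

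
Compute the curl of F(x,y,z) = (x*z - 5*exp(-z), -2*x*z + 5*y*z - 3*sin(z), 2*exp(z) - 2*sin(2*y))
(2*x - 5*y - 4*cos(2*y) + 3*cos(z), x + 5*exp(-z), -2*z)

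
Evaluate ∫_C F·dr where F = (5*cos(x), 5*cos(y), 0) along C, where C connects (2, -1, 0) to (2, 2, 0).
5*sin(1) + 5*sin(2)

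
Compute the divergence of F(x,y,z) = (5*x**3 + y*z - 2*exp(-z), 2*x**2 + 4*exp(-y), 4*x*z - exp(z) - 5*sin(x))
15*x**2 + 4*x - exp(z) - 4*exp(-y)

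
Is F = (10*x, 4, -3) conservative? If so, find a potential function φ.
Yes, F is conservative. φ = 5*x**2 + 4*y - 3*z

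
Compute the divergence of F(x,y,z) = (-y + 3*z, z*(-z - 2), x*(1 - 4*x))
0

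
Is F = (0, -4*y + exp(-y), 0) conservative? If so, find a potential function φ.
Yes, F is conservative. φ = -2*y**2 - exp(-y)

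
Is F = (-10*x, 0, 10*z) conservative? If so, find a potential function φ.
Yes, F is conservative. φ = -5*x**2 + 5*z**2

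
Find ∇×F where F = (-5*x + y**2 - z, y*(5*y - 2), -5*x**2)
(0, 10*x - 1, -2*y)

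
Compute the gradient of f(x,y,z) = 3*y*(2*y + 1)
(0, 12*y + 3, 0)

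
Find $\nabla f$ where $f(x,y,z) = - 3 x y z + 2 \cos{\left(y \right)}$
(-3*y*z, -3*x*z - 2*sin(y), -3*x*y)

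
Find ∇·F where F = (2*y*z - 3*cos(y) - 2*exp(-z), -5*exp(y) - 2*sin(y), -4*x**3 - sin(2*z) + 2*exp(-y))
-5*exp(y) - 2*cos(y) - 2*cos(2*z)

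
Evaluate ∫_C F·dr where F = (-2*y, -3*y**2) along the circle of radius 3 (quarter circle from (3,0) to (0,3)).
-27 + 9*pi/2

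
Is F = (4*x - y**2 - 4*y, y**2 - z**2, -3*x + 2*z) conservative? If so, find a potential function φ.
No, ∇×F = (2*z, 3, 2*y + 4) ≠ 0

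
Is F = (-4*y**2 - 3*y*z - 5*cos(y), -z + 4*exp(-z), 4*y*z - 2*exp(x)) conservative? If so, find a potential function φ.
No, ∇×F = (4*z + 1 + 4*exp(-z), -3*y + 2*exp(x), 8*y + 3*z - 5*sin(y)) ≠ 0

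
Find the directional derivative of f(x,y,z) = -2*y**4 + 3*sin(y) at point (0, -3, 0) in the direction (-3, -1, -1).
-3*sqrt(11)*(cos(3) + 72)/11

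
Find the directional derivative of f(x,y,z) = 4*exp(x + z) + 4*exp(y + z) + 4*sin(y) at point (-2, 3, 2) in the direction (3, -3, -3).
-4*sqrt(3)*(cos(3) + 2*exp(5))/3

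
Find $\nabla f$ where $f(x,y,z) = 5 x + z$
(5, 0, 1)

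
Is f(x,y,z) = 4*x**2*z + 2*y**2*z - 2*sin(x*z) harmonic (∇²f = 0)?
No, ∇²f = 2*x**2*sin(x*z) + 2*z**2*sin(x*z) + 12*z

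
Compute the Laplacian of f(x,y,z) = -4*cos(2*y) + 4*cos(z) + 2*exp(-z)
16*cos(2*y) - 4*cos(z) + 2*exp(-z)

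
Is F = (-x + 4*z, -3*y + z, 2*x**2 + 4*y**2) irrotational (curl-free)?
No, ∇×F = (8*y - 1, 4 - 4*x, 0)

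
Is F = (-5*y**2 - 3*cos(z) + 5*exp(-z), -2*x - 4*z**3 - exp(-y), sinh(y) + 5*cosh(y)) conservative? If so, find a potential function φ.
No, ∇×F = (12*z**2 + 5*sinh(y) + cosh(y), 3*sin(z) - 5*exp(-z), 10*y - 2) ≠ 0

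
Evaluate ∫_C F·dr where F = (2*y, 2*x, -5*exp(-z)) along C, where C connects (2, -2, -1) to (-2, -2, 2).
-5*E + 5*exp(-2) + 16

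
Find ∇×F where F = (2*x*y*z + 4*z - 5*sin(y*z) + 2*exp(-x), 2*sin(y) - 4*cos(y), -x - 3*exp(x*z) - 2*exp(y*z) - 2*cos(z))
(-2*z*exp(y*z), 2*x*y - 5*y*cos(y*z) + 3*z*exp(x*z) + 5, z*(-2*x + 5*cos(y*z)))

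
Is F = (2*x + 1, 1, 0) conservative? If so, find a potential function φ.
Yes, F is conservative. φ = x**2 + x + y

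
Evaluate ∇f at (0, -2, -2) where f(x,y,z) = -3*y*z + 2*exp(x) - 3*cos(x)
(2, 6, 6)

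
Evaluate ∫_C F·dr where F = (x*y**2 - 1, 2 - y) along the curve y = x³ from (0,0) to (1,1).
5/8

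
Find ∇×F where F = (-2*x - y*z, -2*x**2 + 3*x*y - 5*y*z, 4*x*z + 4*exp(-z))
(5*y, -y - 4*z, -4*x + 3*y + z)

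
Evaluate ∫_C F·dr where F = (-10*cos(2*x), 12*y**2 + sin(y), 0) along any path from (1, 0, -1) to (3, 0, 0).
-5*sin(6) + 5*sin(2)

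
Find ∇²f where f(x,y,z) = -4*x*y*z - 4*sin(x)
4*sin(x)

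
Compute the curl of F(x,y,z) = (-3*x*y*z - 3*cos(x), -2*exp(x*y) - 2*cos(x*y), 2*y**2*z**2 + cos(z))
(4*y*z**2, -3*x*y, 3*x*z - 2*y*exp(x*y) + 2*y*sin(x*y))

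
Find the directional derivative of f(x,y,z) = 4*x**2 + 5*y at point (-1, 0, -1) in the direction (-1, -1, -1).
sqrt(3)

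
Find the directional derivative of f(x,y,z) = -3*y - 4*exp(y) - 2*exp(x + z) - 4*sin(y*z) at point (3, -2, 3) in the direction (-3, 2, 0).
2*sqrt(13)*(-3*(1 + 4*cos(6))*exp(2) - 4 + 3*exp(8))*exp(-2)/13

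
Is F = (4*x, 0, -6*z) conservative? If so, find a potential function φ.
Yes, F is conservative. φ = 2*x**2 - 3*z**2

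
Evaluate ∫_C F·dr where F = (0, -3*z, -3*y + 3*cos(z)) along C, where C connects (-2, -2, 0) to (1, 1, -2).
6 - 3*sin(2)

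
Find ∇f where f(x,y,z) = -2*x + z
(-2, 0, 1)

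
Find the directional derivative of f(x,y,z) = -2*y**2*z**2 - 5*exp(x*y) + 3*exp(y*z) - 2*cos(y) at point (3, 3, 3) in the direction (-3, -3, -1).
6*sqrt(19)*(-sin(3) + 72 + 9*exp(9))/19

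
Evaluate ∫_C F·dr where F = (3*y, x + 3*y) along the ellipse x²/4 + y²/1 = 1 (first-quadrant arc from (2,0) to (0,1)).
3/2 - pi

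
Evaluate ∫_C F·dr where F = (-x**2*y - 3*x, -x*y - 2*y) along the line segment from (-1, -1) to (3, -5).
-44/3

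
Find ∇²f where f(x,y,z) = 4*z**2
8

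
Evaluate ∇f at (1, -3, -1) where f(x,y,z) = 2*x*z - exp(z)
(-2, 0, 2 - exp(-1))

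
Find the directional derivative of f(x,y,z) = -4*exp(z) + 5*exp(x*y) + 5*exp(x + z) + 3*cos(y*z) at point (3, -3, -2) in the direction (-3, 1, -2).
sqrt(14)*(-25*exp(10) + 60 + 8*exp(7) - 12*exp(9)*sin(6))*exp(-9)/14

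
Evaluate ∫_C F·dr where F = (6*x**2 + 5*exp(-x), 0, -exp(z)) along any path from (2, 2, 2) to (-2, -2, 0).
-33 - 9*sinh(2) + cosh(2)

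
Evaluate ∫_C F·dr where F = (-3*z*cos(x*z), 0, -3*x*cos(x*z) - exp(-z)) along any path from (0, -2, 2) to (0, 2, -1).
-(1 - exp(3))*exp(-2)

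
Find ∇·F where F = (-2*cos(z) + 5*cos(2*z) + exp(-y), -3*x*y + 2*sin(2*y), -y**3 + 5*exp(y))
-3*x + 4*cos(2*y)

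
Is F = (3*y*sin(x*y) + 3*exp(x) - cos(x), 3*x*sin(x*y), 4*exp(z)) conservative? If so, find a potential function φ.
Yes, F is conservative. φ = 3*exp(x) + 4*exp(z) - sin(x) - 3*cos(x*y)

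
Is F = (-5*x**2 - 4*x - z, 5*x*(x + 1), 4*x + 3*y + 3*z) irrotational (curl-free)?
No, ∇×F = (3, -5, 10*x + 5)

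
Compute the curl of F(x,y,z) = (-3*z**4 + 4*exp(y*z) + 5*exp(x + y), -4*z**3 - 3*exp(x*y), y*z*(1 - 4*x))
(z*(-4*x + 12*z + 1), 4*y*z + 4*y*exp(y*z) - 12*z**3, -3*y*exp(x*y) - 4*z*exp(y*z) - 5*exp(x + y))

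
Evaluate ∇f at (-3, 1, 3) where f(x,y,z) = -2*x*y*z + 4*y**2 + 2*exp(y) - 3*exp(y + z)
(-6, -3*exp(4) + 2*E + 26, 6 - 3*exp(4))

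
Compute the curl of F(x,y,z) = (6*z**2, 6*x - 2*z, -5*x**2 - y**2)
(2 - 2*y, 10*x + 12*z, 6)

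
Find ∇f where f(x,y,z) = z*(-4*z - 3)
(0, 0, -8*z - 3)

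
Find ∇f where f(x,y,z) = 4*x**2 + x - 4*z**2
(8*x + 1, 0, -8*z)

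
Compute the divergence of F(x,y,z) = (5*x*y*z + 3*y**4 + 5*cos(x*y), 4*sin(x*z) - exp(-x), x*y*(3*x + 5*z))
5*y*(x + z - sin(x*y))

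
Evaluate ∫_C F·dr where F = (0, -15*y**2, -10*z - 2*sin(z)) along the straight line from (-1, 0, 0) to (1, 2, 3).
-87 + 2*cos(3)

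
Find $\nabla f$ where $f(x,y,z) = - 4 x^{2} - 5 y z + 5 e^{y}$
(-8*x, -5*z + 5*exp(y), -5*y)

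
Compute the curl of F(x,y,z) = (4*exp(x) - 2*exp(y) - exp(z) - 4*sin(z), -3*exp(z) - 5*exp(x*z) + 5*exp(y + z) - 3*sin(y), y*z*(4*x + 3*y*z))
(4*x*z + 5*x*exp(x*z) + 6*y*z**2 + 3*exp(z) - 5*exp(y + z), -4*y*z - exp(z) - 4*cos(z), -5*z*exp(x*z) + 2*exp(y))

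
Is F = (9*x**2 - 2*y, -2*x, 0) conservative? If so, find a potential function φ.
Yes, F is conservative. φ = x*(3*x**2 - 2*y)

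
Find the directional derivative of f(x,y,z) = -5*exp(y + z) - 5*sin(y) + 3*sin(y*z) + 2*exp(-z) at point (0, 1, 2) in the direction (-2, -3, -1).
sqrt(14)*(2 + 15*exp(2)*cos(1) - 21*exp(2)*cos(2) + 20*exp(5))*exp(-2)/14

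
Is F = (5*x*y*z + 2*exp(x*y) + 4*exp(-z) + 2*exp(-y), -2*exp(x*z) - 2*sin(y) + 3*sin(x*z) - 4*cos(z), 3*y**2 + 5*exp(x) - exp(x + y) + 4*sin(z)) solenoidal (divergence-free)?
No, ∇·F = 5*y*z + 2*y*exp(x*y) - 2*cos(y) + 4*cos(z)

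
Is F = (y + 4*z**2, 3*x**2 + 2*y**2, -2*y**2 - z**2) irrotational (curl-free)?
No, ∇×F = (-4*y, 8*z, 6*x - 1)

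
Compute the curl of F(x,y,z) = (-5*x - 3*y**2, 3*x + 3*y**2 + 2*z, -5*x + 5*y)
(3, 5, 6*y + 3)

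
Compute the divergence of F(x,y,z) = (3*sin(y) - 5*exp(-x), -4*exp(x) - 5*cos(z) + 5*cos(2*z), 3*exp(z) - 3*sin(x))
3*exp(z) + 5*exp(-x)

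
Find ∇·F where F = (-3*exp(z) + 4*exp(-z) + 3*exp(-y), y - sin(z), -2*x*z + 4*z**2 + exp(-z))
-2*x + 8*z + 1 - exp(-z)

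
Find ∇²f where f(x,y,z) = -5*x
0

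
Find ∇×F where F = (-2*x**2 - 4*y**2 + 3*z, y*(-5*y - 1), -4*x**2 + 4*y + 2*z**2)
(4, 8*x + 3, 8*y)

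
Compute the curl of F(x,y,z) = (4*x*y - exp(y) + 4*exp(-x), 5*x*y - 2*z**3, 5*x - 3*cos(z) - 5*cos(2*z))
(6*z**2, -5, -4*x + 5*y + exp(y))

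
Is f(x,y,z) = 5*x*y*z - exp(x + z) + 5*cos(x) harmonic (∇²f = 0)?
No, ∇²f = -2*exp(x + z) - 5*cos(x)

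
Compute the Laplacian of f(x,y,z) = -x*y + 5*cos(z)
-5*cos(z)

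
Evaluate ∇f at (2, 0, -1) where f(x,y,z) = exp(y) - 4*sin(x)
(-4*cos(2), 1, 0)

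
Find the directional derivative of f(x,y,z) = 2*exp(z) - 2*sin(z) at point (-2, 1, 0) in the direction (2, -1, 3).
0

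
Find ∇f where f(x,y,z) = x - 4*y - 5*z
(1, -4, -5)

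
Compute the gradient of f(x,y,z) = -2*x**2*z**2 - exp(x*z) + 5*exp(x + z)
(-4*x*z**2 - z*exp(x*z) + 5*exp(x + z), 0, -4*x**2*z - x*exp(x*z) + 5*exp(x + z))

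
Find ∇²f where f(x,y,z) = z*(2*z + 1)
4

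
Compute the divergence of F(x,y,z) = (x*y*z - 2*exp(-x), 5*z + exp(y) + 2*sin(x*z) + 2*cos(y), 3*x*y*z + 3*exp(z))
3*x*y + y*z + exp(y) + 3*exp(z) - 2*sin(y) + 2*exp(-x)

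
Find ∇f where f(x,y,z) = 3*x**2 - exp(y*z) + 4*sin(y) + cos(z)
(6*x, -z*exp(y*z) + 4*cos(y), -y*exp(y*z) - sin(z))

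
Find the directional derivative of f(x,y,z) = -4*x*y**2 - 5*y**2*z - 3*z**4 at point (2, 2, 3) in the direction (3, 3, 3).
-452*sqrt(3)/3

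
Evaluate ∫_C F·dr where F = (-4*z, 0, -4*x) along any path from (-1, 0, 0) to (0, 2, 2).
0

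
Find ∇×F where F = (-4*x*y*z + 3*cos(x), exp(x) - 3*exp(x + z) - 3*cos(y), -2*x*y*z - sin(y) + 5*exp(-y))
(-2*x*z + 3*exp(x + z) - cos(y) - 5*exp(-y), 2*y*(-2*x + z), 4*x*z + exp(x) - 3*exp(x + z))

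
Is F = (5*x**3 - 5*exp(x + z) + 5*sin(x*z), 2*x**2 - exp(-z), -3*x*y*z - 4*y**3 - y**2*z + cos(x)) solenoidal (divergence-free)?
No, ∇·F = 15*x**2 - 3*x*y - y**2 + 5*z*cos(x*z) - 5*exp(x + z)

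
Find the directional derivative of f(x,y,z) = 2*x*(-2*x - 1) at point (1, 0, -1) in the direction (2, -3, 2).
-20*sqrt(17)/17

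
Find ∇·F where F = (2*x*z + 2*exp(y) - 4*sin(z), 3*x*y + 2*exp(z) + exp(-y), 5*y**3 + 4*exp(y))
3*x + 2*z - exp(-y)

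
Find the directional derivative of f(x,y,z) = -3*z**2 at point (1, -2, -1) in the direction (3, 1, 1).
6*sqrt(11)/11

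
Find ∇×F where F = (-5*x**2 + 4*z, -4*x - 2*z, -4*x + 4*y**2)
(8*y + 2, 8, -4)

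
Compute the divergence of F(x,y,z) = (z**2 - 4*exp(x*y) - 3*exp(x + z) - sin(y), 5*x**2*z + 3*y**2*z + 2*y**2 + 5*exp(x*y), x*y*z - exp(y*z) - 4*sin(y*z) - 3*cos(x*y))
x*y + 5*x*exp(x*y) + 6*y*z - 4*y*exp(x*y) - y*exp(y*z) - 4*y*cos(y*z) + 4*y - 3*exp(x + z)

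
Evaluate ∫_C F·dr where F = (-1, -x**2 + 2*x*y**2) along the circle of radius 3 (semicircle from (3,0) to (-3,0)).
6 + 81*pi/4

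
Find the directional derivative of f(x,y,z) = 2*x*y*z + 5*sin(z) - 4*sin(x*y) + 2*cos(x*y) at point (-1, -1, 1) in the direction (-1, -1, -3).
-sqrt(11)*(2 + 4*sin(1) + 23*cos(1))/11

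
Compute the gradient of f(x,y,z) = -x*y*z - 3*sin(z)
(-y*z, -x*z, -x*y - 3*cos(z))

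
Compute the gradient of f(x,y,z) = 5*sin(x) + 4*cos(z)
(5*cos(x), 0, -4*sin(z))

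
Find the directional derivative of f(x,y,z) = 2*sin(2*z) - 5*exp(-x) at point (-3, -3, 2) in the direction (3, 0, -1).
sqrt(10)*(-4*cos(4) + 15*exp(3))/10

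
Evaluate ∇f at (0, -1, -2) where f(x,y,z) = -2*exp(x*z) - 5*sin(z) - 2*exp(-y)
(4, 2*E, -5*cos(2))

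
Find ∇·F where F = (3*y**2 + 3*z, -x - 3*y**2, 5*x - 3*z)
-6*y - 3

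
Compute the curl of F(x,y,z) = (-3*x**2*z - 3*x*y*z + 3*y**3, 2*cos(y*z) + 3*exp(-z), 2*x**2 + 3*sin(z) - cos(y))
(2*y*sin(y*z) + sin(y) + 3*exp(-z), x*(-3*x - 3*y - 4), 3*x*z - 9*y**2)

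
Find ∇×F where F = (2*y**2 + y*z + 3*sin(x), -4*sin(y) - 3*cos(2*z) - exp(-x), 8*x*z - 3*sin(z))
(-6*sin(2*z), y - 8*z, -4*y - z + exp(-x))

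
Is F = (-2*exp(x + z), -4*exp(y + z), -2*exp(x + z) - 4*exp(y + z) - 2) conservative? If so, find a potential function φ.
Yes, F is conservative. φ = -2*z - 2*exp(x + z) - 4*exp(y + z)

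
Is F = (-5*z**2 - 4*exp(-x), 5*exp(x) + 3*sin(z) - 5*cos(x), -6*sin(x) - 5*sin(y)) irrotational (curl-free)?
No, ∇×F = (-5*cos(y) - 3*cos(z), -10*z + 6*cos(x), 5*exp(x) + 5*sin(x))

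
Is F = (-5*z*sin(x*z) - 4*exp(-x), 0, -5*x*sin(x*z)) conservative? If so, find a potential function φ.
Yes, F is conservative. φ = 5*cos(x*z) + 4*exp(-x)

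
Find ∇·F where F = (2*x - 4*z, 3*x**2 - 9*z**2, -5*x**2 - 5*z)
-3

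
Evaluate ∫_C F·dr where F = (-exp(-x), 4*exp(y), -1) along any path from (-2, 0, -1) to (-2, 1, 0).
-5 + 4*E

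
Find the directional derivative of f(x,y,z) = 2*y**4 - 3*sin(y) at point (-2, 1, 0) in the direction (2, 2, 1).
16/3 - 2*cos(1)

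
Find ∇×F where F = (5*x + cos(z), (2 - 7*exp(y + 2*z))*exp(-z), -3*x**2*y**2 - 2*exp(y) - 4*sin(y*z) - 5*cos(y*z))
(-6*x**2*y + 5*z*sin(y*z) - 4*z*cos(y*z) - 2*exp(y) + 7*exp(y + z) + 2*exp(-z), 6*x*y**2 - sin(z), 0)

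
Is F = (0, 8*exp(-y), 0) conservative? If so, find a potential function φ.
Yes, F is conservative. φ = -8*exp(-y)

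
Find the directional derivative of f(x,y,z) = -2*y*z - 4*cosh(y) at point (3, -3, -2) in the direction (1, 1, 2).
2*sqrt(6)*(4 + sinh(3))/3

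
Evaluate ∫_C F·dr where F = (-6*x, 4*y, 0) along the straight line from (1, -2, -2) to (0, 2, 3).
3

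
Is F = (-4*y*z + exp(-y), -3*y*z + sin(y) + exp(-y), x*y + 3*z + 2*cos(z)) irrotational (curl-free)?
No, ∇×F = (x + 3*y, -5*y, 4*z + exp(-y))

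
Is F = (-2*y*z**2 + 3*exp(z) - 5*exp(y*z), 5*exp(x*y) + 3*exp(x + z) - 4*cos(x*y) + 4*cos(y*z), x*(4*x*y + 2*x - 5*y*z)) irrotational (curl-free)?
No, ∇×F = (x*(4*x - 5*z) + 4*y*sin(y*z) - 3*exp(x + z), -8*x*y - 4*x + y*z - 5*y*exp(y*z) + 3*exp(z), 5*y*exp(x*y) + 4*y*sin(x*y) + 2*z**2 + 5*z*exp(y*z) + 3*exp(x + z))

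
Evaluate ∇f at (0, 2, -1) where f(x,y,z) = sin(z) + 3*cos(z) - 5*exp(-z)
(0, 0, cos(1) + 3*sin(1) + 5*E)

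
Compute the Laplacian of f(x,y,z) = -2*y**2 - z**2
-6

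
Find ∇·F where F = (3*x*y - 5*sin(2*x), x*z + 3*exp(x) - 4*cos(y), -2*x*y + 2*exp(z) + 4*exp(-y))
3*y + 2*exp(z) + 4*sin(y) - 10*cos(2*x)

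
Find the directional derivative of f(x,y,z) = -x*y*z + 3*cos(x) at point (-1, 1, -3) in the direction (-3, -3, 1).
sqrt(19)*(1 - 9*sin(1))/19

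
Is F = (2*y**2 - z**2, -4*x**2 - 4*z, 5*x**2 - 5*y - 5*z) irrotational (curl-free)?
No, ∇×F = (-1, -10*x - 2*z, -8*x - 4*y)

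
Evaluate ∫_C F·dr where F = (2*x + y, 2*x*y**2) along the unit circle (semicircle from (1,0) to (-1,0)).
-pi/4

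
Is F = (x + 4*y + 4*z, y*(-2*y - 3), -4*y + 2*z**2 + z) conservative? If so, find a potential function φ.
No, ∇×F = (-4, 4, -4) ≠ 0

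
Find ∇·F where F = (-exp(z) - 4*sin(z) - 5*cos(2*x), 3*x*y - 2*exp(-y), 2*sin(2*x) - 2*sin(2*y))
3*x + 10*sin(2*x) + 2*exp(-y)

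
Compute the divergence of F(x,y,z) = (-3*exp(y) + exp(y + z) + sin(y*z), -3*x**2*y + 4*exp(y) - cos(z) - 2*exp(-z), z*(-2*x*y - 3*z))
-3*x**2 - 2*x*y - 6*z + 4*exp(y)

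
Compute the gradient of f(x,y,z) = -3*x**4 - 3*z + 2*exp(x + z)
(-12*x**3 + 2*exp(x + z), 0, 2*exp(x + z) - 3)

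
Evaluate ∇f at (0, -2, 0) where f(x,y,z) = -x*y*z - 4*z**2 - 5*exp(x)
(-5, 0, 0)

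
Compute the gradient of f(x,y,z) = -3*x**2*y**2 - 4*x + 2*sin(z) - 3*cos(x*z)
(-6*x*y**2 + 3*z*sin(x*z) - 4, -6*x**2*y, 3*x*sin(x*z) + 2*cos(z))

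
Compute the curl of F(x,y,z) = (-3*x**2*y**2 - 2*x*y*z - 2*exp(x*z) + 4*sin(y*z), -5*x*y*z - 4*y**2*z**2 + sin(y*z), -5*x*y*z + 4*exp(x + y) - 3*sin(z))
(5*x*y - 5*x*z + 8*y**2*z - y*cos(y*z) + 4*exp(x + y), -2*x*y - 2*x*exp(x*z) + 5*y*z + 4*y*cos(y*z) - 4*exp(x + y), 6*x**2*y + 2*x*z - 5*y*z - 4*z*cos(y*z))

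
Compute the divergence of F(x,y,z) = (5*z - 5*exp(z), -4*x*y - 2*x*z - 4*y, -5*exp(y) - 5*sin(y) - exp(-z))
-4*x - 4 + exp(-z)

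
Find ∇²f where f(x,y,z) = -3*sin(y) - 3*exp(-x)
3*sin(y) - 3*exp(-x)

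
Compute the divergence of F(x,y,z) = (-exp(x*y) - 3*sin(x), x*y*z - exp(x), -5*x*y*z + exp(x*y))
-5*x*y + x*z - y*exp(x*y) - 3*cos(x)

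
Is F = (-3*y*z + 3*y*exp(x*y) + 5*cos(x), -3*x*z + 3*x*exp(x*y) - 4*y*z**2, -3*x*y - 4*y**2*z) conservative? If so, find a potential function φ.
Yes, F is conservative. φ = -3*x*y*z - 2*y**2*z**2 + 3*exp(x*y) + 5*sin(x)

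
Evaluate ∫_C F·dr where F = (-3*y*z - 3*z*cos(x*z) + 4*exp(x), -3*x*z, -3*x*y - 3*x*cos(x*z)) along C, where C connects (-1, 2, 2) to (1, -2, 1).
-6 - 3*sin(2) - 3*sin(1) - 4*exp(-1) + 4*E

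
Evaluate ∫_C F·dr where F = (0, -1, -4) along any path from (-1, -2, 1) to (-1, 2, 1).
-4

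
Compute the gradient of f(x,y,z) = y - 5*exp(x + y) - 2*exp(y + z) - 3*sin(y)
(-5*exp(x + y), -5*exp(x + y) - 2*exp(y + z) - 3*cos(y) + 1, -2*exp(y + z))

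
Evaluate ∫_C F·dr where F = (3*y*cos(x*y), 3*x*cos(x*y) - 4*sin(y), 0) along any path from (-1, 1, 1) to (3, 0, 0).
-4*cos(1) + 3*sin(1) + 4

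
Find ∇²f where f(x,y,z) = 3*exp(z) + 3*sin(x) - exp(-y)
3*exp(z) - 3*sin(x) - exp(-y)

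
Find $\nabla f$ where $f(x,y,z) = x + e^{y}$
(1, exp(y), 0)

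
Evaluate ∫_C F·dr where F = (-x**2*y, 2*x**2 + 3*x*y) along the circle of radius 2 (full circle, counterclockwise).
4*pi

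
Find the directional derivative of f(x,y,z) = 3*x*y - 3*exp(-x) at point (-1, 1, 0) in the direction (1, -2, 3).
3*sqrt(14)*(E + 3)/14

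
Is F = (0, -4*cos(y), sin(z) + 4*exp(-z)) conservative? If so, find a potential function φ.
Yes, F is conservative. φ = -4*sin(y) - cos(z) - 4*exp(-z)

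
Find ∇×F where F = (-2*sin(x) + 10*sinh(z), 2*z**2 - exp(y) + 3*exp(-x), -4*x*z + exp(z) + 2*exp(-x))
(-4*z, 4*z + 10*cosh(z) + 2*exp(-x), -3*exp(-x))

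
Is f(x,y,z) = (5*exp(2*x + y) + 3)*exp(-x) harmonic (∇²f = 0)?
No, ∇²f = (10*exp(2*x + y) + 3)*exp(-x)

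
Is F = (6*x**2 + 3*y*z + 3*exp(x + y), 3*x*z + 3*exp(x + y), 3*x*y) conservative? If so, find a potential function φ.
Yes, F is conservative. φ = 2*x**3 + 3*x*y*z + 3*exp(x + y)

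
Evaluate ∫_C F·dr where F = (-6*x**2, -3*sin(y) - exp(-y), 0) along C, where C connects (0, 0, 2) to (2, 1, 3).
-20 + exp(-1) + 3*cos(1)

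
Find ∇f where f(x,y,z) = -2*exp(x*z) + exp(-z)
(-2*z*exp(x*z), 0, -2*x*exp(x*z) - exp(-z))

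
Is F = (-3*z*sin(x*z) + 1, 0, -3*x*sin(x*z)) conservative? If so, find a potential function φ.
Yes, F is conservative. φ = x + 3*cos(x*z)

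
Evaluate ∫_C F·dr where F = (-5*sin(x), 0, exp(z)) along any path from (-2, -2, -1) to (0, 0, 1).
-5*cos(2) + 2*sinh(1) + 5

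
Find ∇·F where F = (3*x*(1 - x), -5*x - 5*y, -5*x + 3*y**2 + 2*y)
-6*x - 2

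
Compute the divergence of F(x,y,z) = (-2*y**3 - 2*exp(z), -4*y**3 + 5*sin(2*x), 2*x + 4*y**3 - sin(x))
-12*y**2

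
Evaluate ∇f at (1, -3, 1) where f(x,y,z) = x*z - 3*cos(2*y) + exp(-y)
(1, -exp(3) - 6*sin(6), 1)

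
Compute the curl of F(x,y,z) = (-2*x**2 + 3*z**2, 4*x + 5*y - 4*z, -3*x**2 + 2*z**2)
(4, 6*x + 6*z, 4)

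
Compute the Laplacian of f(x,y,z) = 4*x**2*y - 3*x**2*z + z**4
8*y + 12*z**2 - 6*z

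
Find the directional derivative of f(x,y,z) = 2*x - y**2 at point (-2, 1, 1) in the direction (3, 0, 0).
2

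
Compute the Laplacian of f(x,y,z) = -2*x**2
-4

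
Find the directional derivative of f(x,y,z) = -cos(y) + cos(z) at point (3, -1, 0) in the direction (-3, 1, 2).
-sqrt(14)*sin(1)/14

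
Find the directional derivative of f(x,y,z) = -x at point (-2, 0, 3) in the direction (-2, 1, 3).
sqrt(14)/7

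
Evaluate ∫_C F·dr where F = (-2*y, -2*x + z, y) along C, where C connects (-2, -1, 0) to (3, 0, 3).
4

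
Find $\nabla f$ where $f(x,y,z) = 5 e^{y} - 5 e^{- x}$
(5*exp(-x), 5*exp(y), 0)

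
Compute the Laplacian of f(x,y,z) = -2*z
0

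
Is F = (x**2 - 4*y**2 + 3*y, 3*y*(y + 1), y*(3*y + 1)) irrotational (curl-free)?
No, ∇×F = (6*y + 1, 0, 8*y - 3)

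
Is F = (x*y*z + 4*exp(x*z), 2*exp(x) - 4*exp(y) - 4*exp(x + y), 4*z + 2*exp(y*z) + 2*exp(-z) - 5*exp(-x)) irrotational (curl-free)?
No, ∇×F = (2*z*exp(y*z), x*y + 4*x*exp(x*z) - 5*exp(-x), -x*z + 2*exp(x) - 4*exp(x + y))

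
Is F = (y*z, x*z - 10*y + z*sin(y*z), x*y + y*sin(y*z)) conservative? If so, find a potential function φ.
Yes, F is conservative. φ = x*y*z - 5*y**2 - cos(y*z)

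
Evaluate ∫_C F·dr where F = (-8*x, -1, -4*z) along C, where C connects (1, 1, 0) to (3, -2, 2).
-37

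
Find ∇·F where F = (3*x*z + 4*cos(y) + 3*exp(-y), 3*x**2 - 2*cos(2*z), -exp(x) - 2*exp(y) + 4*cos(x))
3*z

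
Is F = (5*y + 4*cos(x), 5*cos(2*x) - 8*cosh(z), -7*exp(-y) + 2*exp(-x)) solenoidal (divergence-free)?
No, ∇·F = -4*sin(x)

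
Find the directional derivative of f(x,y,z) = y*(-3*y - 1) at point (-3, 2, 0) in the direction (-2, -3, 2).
39*sqrt(17)/17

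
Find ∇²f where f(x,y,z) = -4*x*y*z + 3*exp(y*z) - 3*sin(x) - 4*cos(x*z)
4*x**2*cos(x*z) + 3*y**2*exp(y*z) + 3*z**2*exp(y*z) + 4*z**2*cos(x*z) + 3*sin(x)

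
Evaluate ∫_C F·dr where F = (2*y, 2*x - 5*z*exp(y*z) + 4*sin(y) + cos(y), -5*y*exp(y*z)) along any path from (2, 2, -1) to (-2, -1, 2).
-4 - 4*cos(1) + 4*cos(2) - sin(2) - sin(1)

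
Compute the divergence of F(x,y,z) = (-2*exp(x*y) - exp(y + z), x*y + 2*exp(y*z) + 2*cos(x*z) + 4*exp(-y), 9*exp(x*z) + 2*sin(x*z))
9*x*exp(x*z) + 2*x*cos(x*z) + x - 2*y*exp(x*y) + 2*z*exp(y*z) - 4*exp(-y)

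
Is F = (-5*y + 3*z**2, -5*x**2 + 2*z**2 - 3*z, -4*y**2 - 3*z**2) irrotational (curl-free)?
No, ∇×F = (-8*y - 4*z + 3, 6*z, 5 - 10*x)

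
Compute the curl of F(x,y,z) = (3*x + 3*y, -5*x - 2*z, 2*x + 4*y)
(6, -2, -8)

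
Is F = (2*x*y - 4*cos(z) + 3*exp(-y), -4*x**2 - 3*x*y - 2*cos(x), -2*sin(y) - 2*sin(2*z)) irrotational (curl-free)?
No, ∇×F = (-2*cos(y), 4*sin(z), -10*x - 3*y + 2*sin(x) + 3*exp(-y))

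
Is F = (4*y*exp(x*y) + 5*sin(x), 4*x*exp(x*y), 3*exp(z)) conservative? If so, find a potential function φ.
Yes, F is conservative. φ = 3*exp(z) + 4*exp(x*y) - 5*cos(x)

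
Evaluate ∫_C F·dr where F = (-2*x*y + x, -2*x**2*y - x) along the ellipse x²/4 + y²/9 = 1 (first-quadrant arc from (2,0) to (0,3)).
-12 - 3*pi/2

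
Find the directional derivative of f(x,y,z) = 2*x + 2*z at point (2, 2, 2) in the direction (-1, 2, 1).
0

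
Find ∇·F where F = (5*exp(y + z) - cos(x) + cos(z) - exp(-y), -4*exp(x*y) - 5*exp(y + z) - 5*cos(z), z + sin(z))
-4*x*exp(x*y) - 5*exp(y + z) + sin(x) + cos(z) + 1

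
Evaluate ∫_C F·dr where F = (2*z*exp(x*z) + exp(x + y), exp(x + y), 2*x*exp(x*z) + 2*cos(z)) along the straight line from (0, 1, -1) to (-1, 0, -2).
-E - 2 - 2*sin(2) + exp(-1) + 2*sin(1) + 2*exp(2)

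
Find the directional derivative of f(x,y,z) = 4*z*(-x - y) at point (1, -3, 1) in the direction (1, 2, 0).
-12*sqrt(5)/5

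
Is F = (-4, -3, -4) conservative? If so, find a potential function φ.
Yes, F is conservative. φ = -4*x - 3*y - 4*z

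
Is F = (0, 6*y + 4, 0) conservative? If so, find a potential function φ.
Yes, F is conservative. φ = y*(3*y + 4)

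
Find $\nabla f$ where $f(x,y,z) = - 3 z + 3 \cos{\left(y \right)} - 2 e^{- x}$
(2*exp(-x), -3*sin(y), -3)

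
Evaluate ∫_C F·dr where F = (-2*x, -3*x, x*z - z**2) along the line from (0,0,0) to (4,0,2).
-40/3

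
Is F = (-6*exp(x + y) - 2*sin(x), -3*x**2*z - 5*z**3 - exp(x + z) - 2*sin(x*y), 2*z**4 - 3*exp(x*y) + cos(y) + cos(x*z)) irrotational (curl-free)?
No, ∇×F = (3*x**2 - 3*x*exp(x*y) + 15*z**2 + exp(x + z) - sin(y), 3*y*exp(x*y) + z*sin(x*z), -6*x*z - 2*y*cos(x*y) + 6*exp(x + y) - exp(x + z))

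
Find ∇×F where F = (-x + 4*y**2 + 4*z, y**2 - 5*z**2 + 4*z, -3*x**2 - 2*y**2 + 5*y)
(-4*y + 10*z + 1, 6*x + 4, -8*y)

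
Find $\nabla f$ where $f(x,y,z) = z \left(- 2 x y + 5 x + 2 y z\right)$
(z*(5 - 2*y), 2*z*(-x + z), -2*x*y + 5*x + 4*y*z)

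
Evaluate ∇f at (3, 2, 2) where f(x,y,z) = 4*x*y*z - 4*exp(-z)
(16, 24, 4*exp(-2) + 24)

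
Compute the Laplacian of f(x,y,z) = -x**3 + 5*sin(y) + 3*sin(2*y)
-6*x - 5*sin(y) - 12*sin(2*y)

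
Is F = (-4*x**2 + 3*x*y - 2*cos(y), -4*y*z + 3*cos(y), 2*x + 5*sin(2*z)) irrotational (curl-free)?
No, ∇×F = (4*y, -2, -3*x - 2*sin(y))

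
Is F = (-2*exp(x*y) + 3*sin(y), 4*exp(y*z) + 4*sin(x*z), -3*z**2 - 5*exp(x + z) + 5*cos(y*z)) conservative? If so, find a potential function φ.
No, ∇×F = (-4*x*cos(x*z) - 4*y*exp(y*z) - 5*z*sin(y*z), 5*exp(x + z), 2*x*exp(x*y) + 4*z*cos(x*z) - 3*cos(y)) ≠ 0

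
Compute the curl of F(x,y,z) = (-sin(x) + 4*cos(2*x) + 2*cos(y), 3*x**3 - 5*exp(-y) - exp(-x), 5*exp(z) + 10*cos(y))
(-10*sin(y), 0, 9*x**2 + 2*sin(y) + exp(-x))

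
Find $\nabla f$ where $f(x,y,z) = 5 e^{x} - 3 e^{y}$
(5*exp(x), -3*exp(y), 0)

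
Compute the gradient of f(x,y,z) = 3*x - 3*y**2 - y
(3, -6*y - 1, 0)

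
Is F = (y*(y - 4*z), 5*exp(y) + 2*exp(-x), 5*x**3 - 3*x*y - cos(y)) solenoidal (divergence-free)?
No, ∇·F = 5*exp(y)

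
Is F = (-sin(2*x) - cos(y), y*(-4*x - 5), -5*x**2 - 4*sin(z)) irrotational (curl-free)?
No, ∇×F = (0, 10*x, -4*y - sin(y))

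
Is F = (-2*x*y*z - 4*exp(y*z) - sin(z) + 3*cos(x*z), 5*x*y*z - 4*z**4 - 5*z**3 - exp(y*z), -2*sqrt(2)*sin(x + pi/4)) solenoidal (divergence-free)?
No, ∇·F = z*(5*x - 2*y - exp(y*z) - 3*sin(x*z))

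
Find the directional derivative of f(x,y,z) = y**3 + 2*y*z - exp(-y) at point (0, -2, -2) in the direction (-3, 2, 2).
2*sqrt(17)*(4 + exp(2))/17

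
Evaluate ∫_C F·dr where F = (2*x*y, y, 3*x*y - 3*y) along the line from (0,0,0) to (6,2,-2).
32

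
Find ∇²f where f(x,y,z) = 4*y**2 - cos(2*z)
4*cos(2*z) + 8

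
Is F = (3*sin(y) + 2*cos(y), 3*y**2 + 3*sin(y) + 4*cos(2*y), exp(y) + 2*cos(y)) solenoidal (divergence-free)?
No, ∇·F = 6*y - 8*sin(2*y) + 3*cos(y)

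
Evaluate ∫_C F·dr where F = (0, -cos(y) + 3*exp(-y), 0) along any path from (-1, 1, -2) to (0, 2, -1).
-sin(2) - 3*exp(-2) + sin(1) + 3*exp(-1)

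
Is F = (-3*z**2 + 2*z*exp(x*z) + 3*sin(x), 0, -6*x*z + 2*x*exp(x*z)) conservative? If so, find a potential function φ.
Yes, F is conservative. φ = -3*x*z**2 + 2*exp(x*z) - 3*cos(x)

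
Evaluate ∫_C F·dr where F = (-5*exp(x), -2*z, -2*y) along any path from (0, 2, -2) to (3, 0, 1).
-5*exp(3) - 3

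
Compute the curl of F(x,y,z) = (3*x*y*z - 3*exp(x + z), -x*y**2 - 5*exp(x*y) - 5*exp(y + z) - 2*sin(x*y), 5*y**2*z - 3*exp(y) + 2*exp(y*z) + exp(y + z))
(10*y*z + 2*z*exp(y*z) - 3*exp(y) + 6*exp(y + z), 3*x*y - 3*exp(x + z), -3*x*z - y**2 - 5*y*exp(x*y) - 2*y*cos(x*y))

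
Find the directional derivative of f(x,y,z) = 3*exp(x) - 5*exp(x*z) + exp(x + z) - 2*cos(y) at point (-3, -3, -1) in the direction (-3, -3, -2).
sqrt(22)*(-45*exp(7) - 9*E - 5 + 6*exp(4)*sin(3))*exp(-4)/22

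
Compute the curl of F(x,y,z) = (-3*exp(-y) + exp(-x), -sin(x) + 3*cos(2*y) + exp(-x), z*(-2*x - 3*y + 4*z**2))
(-3*z, 2*z, -cos(x) - 3*exp(-y) - exp(-x))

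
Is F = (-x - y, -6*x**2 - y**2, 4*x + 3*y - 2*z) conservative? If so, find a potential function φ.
No, ∇×F = (3, -4, 1 - 12*x) ≠ 0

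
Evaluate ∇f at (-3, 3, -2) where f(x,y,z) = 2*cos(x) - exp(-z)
(2*sin(3), 0, exp(2))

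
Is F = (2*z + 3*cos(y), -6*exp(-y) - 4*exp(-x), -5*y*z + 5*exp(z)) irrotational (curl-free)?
No, ∇×F = (-5*z, 2, 3*sin(y) + 4*exp(-x))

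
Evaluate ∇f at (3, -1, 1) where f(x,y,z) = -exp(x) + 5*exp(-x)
((-exp(6) - 5)*exp(-3), 0, 0)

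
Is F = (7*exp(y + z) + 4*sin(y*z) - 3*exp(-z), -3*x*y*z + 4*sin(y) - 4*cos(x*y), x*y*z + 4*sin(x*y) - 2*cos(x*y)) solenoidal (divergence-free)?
No, ∇·F = x*y - 3*x*z + 4*x*sin(x*y) + 4*cos(y)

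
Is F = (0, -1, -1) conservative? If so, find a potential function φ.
Yes, F is conservative. φ = -y - z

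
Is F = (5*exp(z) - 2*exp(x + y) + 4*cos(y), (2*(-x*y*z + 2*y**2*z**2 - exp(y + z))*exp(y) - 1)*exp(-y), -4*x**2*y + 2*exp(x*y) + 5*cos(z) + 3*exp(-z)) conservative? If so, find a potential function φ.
No, ∇×F = (-4*x**2 + 2*x*y + 2*x*exp(x*y) - 8*y**2*z + 2*exp(y + z), 8*x*y - 2*y*exp(x*y) + 5*exp(z), -2*y*z + 2*exp(x + y) + 4*sin(y)) ≠ 0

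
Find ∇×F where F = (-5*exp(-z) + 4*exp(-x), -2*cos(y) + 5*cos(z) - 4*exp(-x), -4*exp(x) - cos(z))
(5*sin(z), 4*exp(x) + 5*exp(-z), 4*exp(-x))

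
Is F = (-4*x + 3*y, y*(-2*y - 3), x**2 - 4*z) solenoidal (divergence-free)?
No, ∇·F = -4*y - 11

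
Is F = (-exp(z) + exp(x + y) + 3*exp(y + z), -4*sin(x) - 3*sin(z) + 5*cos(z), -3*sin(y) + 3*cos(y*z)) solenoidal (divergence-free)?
No, ∇·F = -3*y*sin(y*z) + exp(x + y)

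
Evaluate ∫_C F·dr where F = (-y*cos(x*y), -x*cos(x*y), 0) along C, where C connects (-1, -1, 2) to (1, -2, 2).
sin(1) + sin(2)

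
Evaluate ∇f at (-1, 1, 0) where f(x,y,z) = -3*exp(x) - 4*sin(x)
(-4*cos(1) - 3*exp(-1), 0, 0)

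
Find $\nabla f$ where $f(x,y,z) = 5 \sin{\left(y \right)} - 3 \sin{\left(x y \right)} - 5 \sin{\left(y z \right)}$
(-3*y*cos(x*y), -3*x*cos(x*y) - 5*z*cos(y*z) + 5*cos(y), -5*y*cos(y*z))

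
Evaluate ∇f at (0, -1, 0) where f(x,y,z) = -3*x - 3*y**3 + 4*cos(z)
(-3, -9, 0)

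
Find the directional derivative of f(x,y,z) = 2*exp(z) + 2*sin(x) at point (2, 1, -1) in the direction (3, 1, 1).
2*sqrt(11)*(3*E*cos(2) + 1)*exp(-1)/11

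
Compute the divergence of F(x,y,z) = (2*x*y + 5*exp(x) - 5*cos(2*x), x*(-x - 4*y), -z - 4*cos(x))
-4*x + 2*y + 5*exp(x) + 10*sin(2*x) - 1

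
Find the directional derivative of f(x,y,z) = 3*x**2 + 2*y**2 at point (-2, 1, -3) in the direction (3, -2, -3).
-2*sqrt(22)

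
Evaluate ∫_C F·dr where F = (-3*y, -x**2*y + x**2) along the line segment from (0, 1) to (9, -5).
-675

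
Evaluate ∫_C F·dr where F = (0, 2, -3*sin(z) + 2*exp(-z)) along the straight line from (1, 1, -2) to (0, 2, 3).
3*cos(3) - 2*exp(-3) - 3*cos(2) + 2 + 2*exp(2)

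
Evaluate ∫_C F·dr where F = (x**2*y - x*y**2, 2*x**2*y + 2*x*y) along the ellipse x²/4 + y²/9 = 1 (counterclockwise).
-6*pi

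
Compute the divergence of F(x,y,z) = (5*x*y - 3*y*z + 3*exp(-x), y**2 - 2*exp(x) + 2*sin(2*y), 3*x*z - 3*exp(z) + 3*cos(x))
3*x + 7*y - 3*exp(z) + 4*cos(2*y) - 3*exp(-x)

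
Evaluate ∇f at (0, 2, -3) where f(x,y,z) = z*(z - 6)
(0, 0, -12)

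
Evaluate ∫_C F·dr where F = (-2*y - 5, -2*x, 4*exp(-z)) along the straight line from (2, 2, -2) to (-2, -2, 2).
20 + 8*sinh(2)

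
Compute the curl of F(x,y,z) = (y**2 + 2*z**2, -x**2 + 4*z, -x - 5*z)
(-4, 4*z + 1, -2*x - 2*y)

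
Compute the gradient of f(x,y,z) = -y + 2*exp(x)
(2*exp(x), -1, 0)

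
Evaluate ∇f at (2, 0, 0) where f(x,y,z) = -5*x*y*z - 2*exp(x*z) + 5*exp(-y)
(0, -5, -4)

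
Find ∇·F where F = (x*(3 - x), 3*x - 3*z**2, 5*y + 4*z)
7 - 2*x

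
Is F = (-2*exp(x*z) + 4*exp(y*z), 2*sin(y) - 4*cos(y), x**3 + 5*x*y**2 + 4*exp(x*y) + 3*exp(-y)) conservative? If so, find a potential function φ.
No, ∇×F = (10*x*y + 4*x*exp(x*y) - 3*exp(-y), -3*x**2 - 2*x*exp(x*z) - 5*y**2 - 4*y*exp(x*y) + 4*y*exp(y*z), -4*z*exp(y*z)) ≠ 0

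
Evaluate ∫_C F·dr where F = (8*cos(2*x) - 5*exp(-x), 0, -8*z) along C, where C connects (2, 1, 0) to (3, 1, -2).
-16 + 4*sin(6) - 5*exp(-2) + 5*exp(-3) - 4*sin(4)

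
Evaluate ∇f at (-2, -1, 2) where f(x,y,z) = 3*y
(0, 3, 0)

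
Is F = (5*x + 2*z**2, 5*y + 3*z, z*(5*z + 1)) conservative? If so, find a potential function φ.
No, ∇×F = (-3, 4*z, 0) ≠ 0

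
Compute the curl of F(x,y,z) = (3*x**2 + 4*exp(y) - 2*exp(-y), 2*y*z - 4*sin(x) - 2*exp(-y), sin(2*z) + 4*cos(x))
(-2*y, 4*sin(x), -4*exp(y) - 4*cos(x) - 2*exp(-y))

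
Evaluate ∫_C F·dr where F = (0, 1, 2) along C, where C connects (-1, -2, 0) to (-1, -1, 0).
1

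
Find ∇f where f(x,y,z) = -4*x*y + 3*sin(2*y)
(-4*y, -4*x + 6*cos(2*y), 0)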